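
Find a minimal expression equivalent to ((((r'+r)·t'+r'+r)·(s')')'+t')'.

((((r'+r)·t'+r'+r)·(s')')'+t')'
= (((r'+r)·(s')')'+t')'   [absorption]
= (((s')')'+t')'   [complement / identity]
= (s')'·t   [De Morgan]
= s·t   [double negation]

s·t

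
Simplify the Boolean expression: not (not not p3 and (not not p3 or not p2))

not (not not p3 and (not not p3 or not p2))
= not not not p3
= not p3

not p3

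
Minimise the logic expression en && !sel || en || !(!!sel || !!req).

en || !sel && !req

en && !sel || en || !(!!sel || !!req)
= en && !sel || en || !sel && !req   (De Morgan)
= en || !sel && !req   (absorption)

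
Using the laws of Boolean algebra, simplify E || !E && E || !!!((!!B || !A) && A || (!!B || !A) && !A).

E || !B && A

E || !E && E || !!!((!!B || !A) && A || (!!B || !A) && !A)
= E || !E && E || !!!(!!B || !A)
= E || !!!(!!B || !A)
= E || !(!!B || !A)
= E || !B && A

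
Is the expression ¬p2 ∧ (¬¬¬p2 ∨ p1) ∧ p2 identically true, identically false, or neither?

¬p2 ∧ (¬¬¬p2 ∨ p1) ∧ p2
= ¬p2 ∧ (¬p2 ∨ p1) ∧ p2   — double negation
= ¬p2 ∧ p2   — absorption
= False   — complement

identically false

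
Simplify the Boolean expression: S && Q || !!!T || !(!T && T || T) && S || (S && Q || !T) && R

S && Q || !!!T || !(!T && T || T) && S || (S && Q || !T) && R
= S && Q || !T || !(!T && T || T) && S || (S && Q || !T) && R   (double negation)
= S && Q || !T || !T && S || (S && Q || !T) && R   (complement / identity)
= S && Q || !T || (S && Q || !T) && R   (absorption)
= S && Q || !T   (absorption)

S && Q || !T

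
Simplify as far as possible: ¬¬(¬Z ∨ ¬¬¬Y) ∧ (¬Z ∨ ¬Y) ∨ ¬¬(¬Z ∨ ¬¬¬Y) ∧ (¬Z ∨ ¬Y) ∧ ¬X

¬Z ∨ ¬Y

¬¬(¬Z ∨ ¬¬¬Y) ∧ (¬Z ∨ ¬Y) ∨ ¬¬(¬Z ∨ ¬¬¬Y) ∧ (¬Z ∨ ¬Y) ∧ ¬X
= ¬¬(¬Z ∨ ¬¬¬Y) ∧ (¬Z ∨ ¬Y)   — absorption
= (¬Z ∨ ¬¬¬Y) ∧ (¬Z ∨ ¬Y)   — double negation
= (¬Z ∨ ¬Y) ∧ (¬Z ∨ ¬Y)   — double negation
= ¬Z ∨ ¬Y   — idempotence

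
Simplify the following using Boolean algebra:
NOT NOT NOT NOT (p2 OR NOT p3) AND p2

NOT NOT NOT NOT (p2 OR NOT p3) AND p2
= NOT NOT (p2 OR NOT p3) AND p2   (double negation)
= (p2 OR NOT p3) AND p2   (double negation)
= p2   (absorption)

p2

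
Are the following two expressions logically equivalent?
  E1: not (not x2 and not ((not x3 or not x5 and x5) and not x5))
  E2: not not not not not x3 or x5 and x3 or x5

No

E1: not (not x2 and not ((not x3 or not x5 and x5) and not x5))
    = x2 or (not x3 or not x5 and x5) and not x5   (De Morgan)
    = x2 or not x3 and not x5   (complement / identity)
E2: not not not not not x3 or x5 and x3 or x5
    = not not not x3 or x5 and x3 or x5   (double negation)
    = not x3 or x5 and x3 or x5   (double negation)
    = not x3 or x5   (absorption)
These differ: at x2=0, x3=0, x5=1, E1 = 0 but E2 = 1.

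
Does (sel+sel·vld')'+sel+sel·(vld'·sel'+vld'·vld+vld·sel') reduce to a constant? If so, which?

yes, True

(sel+sel·vld')'+sel+sel·(vld'·sel'+vld'·vld+vld·sel')
= sel'+sel+sel·(vld'·sel'+vld'·vld+vld·sel')   (absorption)
= sel'+sel+sel·(vld'·sel'+vld·sel')   (complement / identity)
= sel'+sel+sel·sel'   (distribution)
= sel'+sel   (complement / identity)
= 1   (complement)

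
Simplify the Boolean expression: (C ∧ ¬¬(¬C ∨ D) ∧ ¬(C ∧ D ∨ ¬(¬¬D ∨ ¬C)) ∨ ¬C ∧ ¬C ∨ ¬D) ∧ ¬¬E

(C ∧ ¬¬(¬C ∨ D) ∧ ¬(C ∧ D ∨ ¬(¬¬D ∨ ¬C)) ∨ ¬C ∧ ¬C ∨ ¬D) ∧ ¬¬E
= (C ∧ ¬¬(¬C ∨ D) ∧ ¬(C ∧ D ∨ ¬D ∧ C) ∨ ¬C ∧ ¬C ∨ ¬D) ∧ ¬¬E   — De Morgan
= (C ∧ ¬¬(¬C ∨ D) ∧ ¬(C ∧ D ∨ ¬D ∧ C) ∨ ¬C ∧ ¬C ∨ ¬D) ∧ E   — double negation
= (C ∧ (¬C ∨ D) ∧ ¬(C ∧ D ∨ ¬D ∧ C) ∨ ¬C ∧ ¬C ∨ ¬D) ∧ E   — double negation
= (C ∧ (¬C ∨ D) ∧ ¬C ∨ ¬C ∧ ¬C ∨ ¬D) ∧ E   — distribution
= (C ∧ ¬C ∨ ¬C ∧ ¬C ∨ ¬D) ∧ E   — absorption
= (¬C ∨ ¬D) ∧ E   — distribution

(¬C ∨ ¬D) ∧ E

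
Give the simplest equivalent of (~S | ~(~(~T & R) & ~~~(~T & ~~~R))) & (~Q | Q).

~S | ~T

(~S | ~(~(~T & R) & ~~~(~T & ~~~R))) & (~Q | Q)
= (~S | ~T & R | ~~(~T & ~~~R)) & (~Q | Q)   — De Morgan
= ~S | ~T & R | ~~(~T & ~~~R)   — complement / identity
= ~S | ~T & R | ~T & ~~~R   — double negation
= ~S | ~T & R | ~T & ~R   — double negation
= ~S | ~T   — distribution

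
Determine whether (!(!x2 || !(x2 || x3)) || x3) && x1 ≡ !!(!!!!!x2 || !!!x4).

No

E1: (!(!x2 || !(x2 || x3)) || x3) && x1
    = (x2 && (x2 || x3) || x3) && x1
    = (x2 || x3) && x1
E2: !!(!!!!!x2 || !!!x4)
    = !(!!!!x2 && !!x4)
    = !(!!x2 && !!x4)
    = !x2 || !x4
These differ: at x1=0, x2=0, x3=0, x4=1, E1 = 0 but E2 = 1.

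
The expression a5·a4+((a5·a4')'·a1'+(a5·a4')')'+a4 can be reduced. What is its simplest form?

a5+a4

a5·a4+((a5·a4')'·a1'+(a5·a4')')'+a4
= a5·a4+((a5·a4')')'+a4   (absorption)
= a5·a4+a5·a4'+a4   (double negation)
= a5+a4   (distribution)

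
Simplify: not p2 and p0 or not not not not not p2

not p2

not p2 and p0 or not not not not not p2
= not p2 and p0 or not not not p2   (double negation)
= not p2 and p0 or not p2   (double negation)
= not p2   (absorption)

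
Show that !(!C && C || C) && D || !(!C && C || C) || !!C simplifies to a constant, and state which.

!(!C && C || C) && D || !(!C && C || C) || !!C
= !(!C && C || C) || !!C   (absorption)
= !C || !!C   (complement / identity)
= !C || C   (double negation)
= true   (complement)

true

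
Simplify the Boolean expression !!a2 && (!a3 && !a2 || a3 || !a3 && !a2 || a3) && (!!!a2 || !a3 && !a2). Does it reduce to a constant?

!!a2 && (!a3 && !a2 || a3 || !a3 && !a2 || a3) && (!!!a2 || !a3 && !a2)
= !!a2 && (!a3 && !a2 || a3) && (!!!a2 || !a3 && !a2)   [idempotence]
= !!a2 && (a3 && !!!a2 || !a3 && !a2)   [distribution]
= !!a2 && (a3 && !a2 || !a3 && !a2)   [double negation]
= !!a2 && !a2   [distribution]
= a2 && !a2   [double negation]
= false   [complement]

false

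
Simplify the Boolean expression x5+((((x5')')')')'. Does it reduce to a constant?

x5+((((x5')')')')'
= x5+((x5')')'
= x5+x5'
= 1

1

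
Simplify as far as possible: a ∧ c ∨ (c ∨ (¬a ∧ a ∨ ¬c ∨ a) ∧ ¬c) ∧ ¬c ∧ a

a

a ∧ c ∨ (c ∨ (¬a ∧ a ∨ ¬c ∨ a) ∧ ¬c) ∧ ¬c ∧ a
= a ∧ c ∨ (c ∨ (¬c ∨ a) ∧ ¬c) ∧ ¬c ∧ a   — complement / identity
= a ∧ c ∨ (c ∨ ¬c) ∧ ¬c ∧ a   — absorption
= a ∧ c ∨ ¬c ∧ a   — complement / identity
= a   — distribution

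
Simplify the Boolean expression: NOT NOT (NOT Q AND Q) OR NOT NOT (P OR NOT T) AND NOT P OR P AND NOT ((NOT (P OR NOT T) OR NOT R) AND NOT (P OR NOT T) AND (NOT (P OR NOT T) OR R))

NOT NOT (NOT Q AND Q) OR NOT NOT (P OR NOT T) AND NOT P OR P AND NOT ((NOT (P OR NOT T) OR NOT R) AND NOT (P OR NOT T) AND (NOT (P OR NOT T) OR R))
= NOT NOT (NOT Q AND Q) OR NOT NOT (P OR NOT T) AND NOT P OR P AND NOT (NOT (P OR NOT T) AND (NOT (P OR NOT T) OR R))   (absorption)
= NOT Q AND Q OR NOT NOT (P OR NOT T) AND NOT P OR P AND NOT (NOT (P OR NOT T) AND (NOT (P OR NOT T) OR R))   (double negation)
= NOT NOT (P OR NOT T) AND NOT P OR P AND NOT (NOT (P OR NOT T) AND (NOT (P OR NOT T) OR R))   (complement / identity)
= NOT NOT (P OR NOT T) AND NOT P OR P AND NOT NOT (P OR NOT T)   (absorption)
= NOT NOT (P OR NOT T)   (distribution)
= P OR NOT T   (double negation)

P OR NOT T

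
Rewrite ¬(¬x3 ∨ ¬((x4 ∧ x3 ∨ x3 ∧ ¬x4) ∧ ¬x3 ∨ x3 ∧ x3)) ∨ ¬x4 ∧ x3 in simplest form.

x3

¬(¬x3 ∨ ¬((x4 ∧ x3 ∨ x3 ∧ ¬x4) ∧ ¬x3 ∨ x3 ∧ x3)) ∨ ¬x4 ∧ x3
= x3 ∧ ((x4 ∧ x3 ∨ x3 ∧ ¬x4) ∧ ¬x3 ∨ x3 ∧ x3) ∨ ¬x4 ∧ x3   (De Morgan)
= x3 ∧ (x3 ∧ ¬x3 ∨ x3 ∧ x3) ∨ ¬x4 ∧ x3   (distribution)
= (x3 ∧ ¬x3 ∨ x3 ∧ x3 ∨ ¬x4) ∧ x3   (distribution)
= (x3 ∨ ¬x4) ∧ x3   (distribution)
= x3   (absorption)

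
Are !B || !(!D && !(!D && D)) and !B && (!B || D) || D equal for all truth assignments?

Yes

E1: !B || !(!D && !(!D && D))
    = !B || D || !D && D
    = !B || D
E2: !B && (!B || D) || D
    = !B || D
Both reduce to !B || D, so they are equivalent.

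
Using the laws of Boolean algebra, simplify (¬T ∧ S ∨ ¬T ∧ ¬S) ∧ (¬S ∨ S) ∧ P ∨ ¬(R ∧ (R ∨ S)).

¬T ∧ P ∨ ¬R

(¬T ∧ S ∨ ¬T ∧ ¬S) ∧ (¬S ∨ S) ∧ P ∨ ¬(R ∧ (R ∨ S))
= (¬T ∧ S ∨ ¬T ∧ ¬S) ∧ (¬S ∨ S) ∧ P ∨ ¬R   [absorption]
= (¬T ∧ S ∨ ¬T ∧ ¬S) ∧ P ∨ ¬R   [complement / identity]
= (S ∨ ¬S) ∧ ¬T ∧ P ∨ ¬R   [distribution]
= ¬T ∧ P ∨ ¬R   [complement / identity]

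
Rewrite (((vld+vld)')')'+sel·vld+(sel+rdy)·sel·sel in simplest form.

(((vld+vld)')')'+sel·vld+(sel+rdy)·sel·sel
= (((vld+vld)')')'+sel·vld+(sel+rdy)·sel   [idempotence]
= (vld+vld)'+sel·vld+(sel+rdy)·sel   [double negation]
= (vld+vld)'+sel·vld+sel   [absorption]
= (vld+vld)'+sel   [absorption]
= vld'+sel   [idempotence]

vld'+sel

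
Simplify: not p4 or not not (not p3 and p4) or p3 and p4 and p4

True

not p4 or not not (not p3 and p4) or p3 and p4 and p4
= not p4 or not not (not p3 and p4) or p3 and p4
= not p4 or not p3 and p4 or p3 and p4
= not p4 or p4
= True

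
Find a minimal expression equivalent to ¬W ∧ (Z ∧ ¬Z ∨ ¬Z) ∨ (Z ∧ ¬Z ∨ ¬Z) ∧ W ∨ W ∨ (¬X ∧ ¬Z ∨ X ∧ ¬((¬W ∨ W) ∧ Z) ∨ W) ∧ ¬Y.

¬Z ∨ W

¬W ∧ (Z ∧ ¬Z ∨ ¬Z) ∨ (Z ∧ ¬Z ∨ ¬Z) ∧ W ∨ W ∨ (¬X ∧ ¬Z ∨ X ∧ ¬((¬W ∨ W) ∧ Z) ∨ W) ∧ ¬Y
= Z ∧ ¬Z ∨ ¬Z ∨ W ∨ (¬X ∧ ¬Z ∨ X ∧ ¬((¬W ∨ W) ∧ Z) ∨ W) ∧ ¬Y
= ¬Z ∨ W ∨ (¬X ∧ ¬Z ∨ X ∧ ¬((¬W ∨ W) ∧ Z) ∨ W) ∧ ¬Y
= ¬Z ∨ W ∨ (¬X ∧ ¬Z ∨ X ∧ ¬Z ∨ W) ∧ ¬Y
= ¬Z ∨ W ∨ (¬Z ∨ W) ∧ ¬Y
= ¬Z ∨ W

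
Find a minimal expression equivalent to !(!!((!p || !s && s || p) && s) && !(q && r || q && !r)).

!s || q

!(!!((!p || !s && s || p) && s) && !(q && r || q && !r))
= !((!p || !s && s || p) && s) || q && r || q && !r   (De Morgan)
= !((!p || p) && s) || q && r || q && !r   (complement / identity)
= !s || q && r || q && !r   (complement / identity)
= !s || q   (distribution)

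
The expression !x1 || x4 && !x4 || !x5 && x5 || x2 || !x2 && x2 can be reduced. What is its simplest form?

!x1 || x2

!x1 || x4 && !x4 || !x5 && x5 || x2 || !x2 && x2
= !x1 || !x5 && x5 || x2 || !x2 && x2
= !x1 || x2 || !x2 && x2
= !x1 || x2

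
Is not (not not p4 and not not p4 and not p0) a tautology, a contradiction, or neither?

not (not not p4 and not not p4 and not p0)
= not (not not p4 and not p0)   — idempotence
= not p4 or p0   — De Morgan
This depends on p0, p4, so it is not a constant.

neither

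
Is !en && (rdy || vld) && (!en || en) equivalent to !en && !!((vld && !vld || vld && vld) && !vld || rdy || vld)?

E1: !en && (rdy || vld) && (!en || en)
    = !en && (rdy || vld)
E2: !en && !!((vld && !vld || vld && vld) && !vld || rdy || vld)
    = !en && !!(vld && !vld || rdy || vld)
    = !en && (vld && !vld || rdy || vld)
    = !en && (rdy || vld)
Both reduce to !en && (rdy || vld), so they are equivalent.

Yes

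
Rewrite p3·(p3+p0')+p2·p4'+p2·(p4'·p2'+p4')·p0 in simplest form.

p3+p2·p4'

p3·(p3+p0')+p2·p4'+p2·(p4'·p2'+p4')·p0
= p3+p2·p4'+p2·(p4'·p2'+p4')·p0   [absorption]
= p3+p2·p4'+p2·p4'·p0   [absorption]
= p3+p2·p4'   [absorption]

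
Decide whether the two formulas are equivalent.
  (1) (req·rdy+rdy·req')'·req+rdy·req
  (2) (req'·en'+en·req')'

E1: (req·rdy+rdy·req')'·req+rdy·req
    = rdy'·req+rdy·req   (distribution)
    = req   (distribution)
E2: (req'·en'+en·req')'
    = (req')'   (distribution)
    = req   (double negation)
Both reduce to req, so they are equivalent.

Yes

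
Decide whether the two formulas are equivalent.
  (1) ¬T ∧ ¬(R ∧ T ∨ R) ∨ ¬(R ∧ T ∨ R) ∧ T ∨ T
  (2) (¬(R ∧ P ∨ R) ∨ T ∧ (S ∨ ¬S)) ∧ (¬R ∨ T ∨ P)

E1: ¬T ∧ ¬(R ∧ T ∨ R) ∨ ¬(R ∧ T ∨ R) ∧ T ∨ T
    = ¬(R ∧ T ∨ R) ∨ T
    = ¬R ∨ T
E2: (¬(R ∧ P ∨ R) ∨ T ∧ (S ∨ ¬S)) ∧ (¬R ∨ T ∨ P)
    = (¬R ∨ T ∧ (S ∨ ¬S)) ∧ (¬R ∨ T ∨ P)
    = (¬R ∨ T) ∧ (¬R ∨ T ∨ P)
    = ¬R ∨ T
Both reduce to ¬R ∨ T, so they are equivalent.

Yes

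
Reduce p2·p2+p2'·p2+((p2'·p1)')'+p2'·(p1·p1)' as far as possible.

1

p2·p2+p2'·p2+((p2'·p1)')'+p2'·(p1·p1)'
= p2·p2+p2'·p2+p2'·p1+p2'·(p1·p1)'   (double negation)
= p2+p2'·p1+p2'·(p1·p1)'   (distribution)
= p2+p2'·p1+p2'·p1'   (idempotence)
= p2+p2'   (distribution)
= 1   (complement)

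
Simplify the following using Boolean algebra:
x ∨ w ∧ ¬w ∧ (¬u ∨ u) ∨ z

x ∨ z

x ∨ w ∧ ¬w ∧ (¬u ∨ u) ∨ z
= x ∨ w ∧ ¬w ∨ z   — complement / identity
= x ∨ z   — complement / identity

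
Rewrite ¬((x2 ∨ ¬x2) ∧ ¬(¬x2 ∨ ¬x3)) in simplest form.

¬x2 ∨ ¬x3

¬((x2 ∨ ¬x2) ∧ ¬(¬x2 ∨ ¬x3))
= ¬¬(¬x2 ∨ ¬x3)   — complement / identity
= ¬x2 ∨ ¬x3   — double negation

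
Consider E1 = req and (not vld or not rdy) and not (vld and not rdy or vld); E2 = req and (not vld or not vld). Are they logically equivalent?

Yes

E1: req and (not vld or not rdy) and not (vld and not rdy or vld)
    = req and (not vld or not rdy) and not vld   [absorption]
    = req and not vld   [absorption]
E2: req and (not vld or not vld)
    = req and not vld   [idempotence]
Both reduce to req and not vld, so they are equivalent.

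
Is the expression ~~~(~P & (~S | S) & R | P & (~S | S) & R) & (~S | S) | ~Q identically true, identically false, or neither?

neither

~~~(~P & (~S | S) & R | P & (~S | S) & R) & (~S | S) | ~Q
= ~~~((~S | S) & R) & (~S | S) | ~Q   [distribution]
= ~~~((~S | S) & R) | ~Q   [complement / identity]
= ~((~S | S) & R) | ~Q   [double negation]
= ~R | ~Q   [complement / identity]
This depends on Q, R, so it is not a constant.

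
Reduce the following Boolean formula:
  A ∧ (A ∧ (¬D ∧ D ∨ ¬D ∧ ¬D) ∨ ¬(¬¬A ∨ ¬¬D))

A ∧ (A ∧ (¬D ∧ D ∨ ¬D ∧ ¬D) ∨ ¬(¬¬A ∨ ¬¬D))
= A ∧ (A ∧ (¬D ∧ D ∨ ¬D ∧ ¬D) ∨ ¬A ∧ ¬D)   [De Morgan]
= A ∧ (A ∧ ¬D ∨ ¬A ∧ ¬D)   [distribution]
= A ∧ ¬D   [distribution]

A ∧ ¬D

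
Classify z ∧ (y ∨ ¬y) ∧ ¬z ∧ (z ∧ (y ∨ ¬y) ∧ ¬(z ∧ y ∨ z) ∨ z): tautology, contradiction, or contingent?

z ∧ (y ∨ ¬y) ∧ ¬z ∧ (z ∧ (y ∨ ¬y) ∧ ¬(z ∧ y ∨ z) ∨ z)
= z ∧ (y ∨ ¬y) ∧ ¬z ∧ (z ∧ (y ∨ ¬y) ∧ ¬z ∨ z)   — absorption
= z ∧ (y ∨ ¬y) ∧ ¬z   — absorption
= z ∧ ¬z   — complement / identity
= False   — complement

contradiction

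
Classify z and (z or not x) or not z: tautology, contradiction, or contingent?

tautology

z and (z or not x) or not z
= z or not z
= True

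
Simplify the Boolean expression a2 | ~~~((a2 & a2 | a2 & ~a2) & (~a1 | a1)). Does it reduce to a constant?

a2 | ~~~((a2 & a2 | a2 & ~a2) & (~a1 | a1))
= a2 | ~~~(a2 & a2 | a2 & ~a2)   (complement / identity)
= a2 | ~(a2 & a2 | a2 & ~a2)   (double negation)
= a2 | ~a2   (distribution)
= 1   (complement)

1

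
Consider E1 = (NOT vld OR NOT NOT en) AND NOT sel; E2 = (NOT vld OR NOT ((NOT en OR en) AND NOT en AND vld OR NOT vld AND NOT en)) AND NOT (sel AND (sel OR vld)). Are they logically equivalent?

E1: (NOT vld OR NOT NOT en) AND NOT sel
    = (NOT vld OR en) AND NOT sel   (double negation)
E2: (NOT vld OR NOT ((NOT en OR en) AND NOT en AND vld OR NOT vld AND NOT en)) AND NOT (sel AND (sel OR vld))
    = (NOT vld OR NOT ((NOT en OR en) AND NOT en AND vld OR NOT vld AND NOT en)) AND NOT sel   (absorption)
    = (NOT vld OR NOT (NOT en AND vld OR NOT vld AND NOT en)) AND NOT sel   (complement / identity)
    = (NOT vld OR NOT NOT en) AND NOT sel   (distribution)
    = (NOT vld OR en) AND NOT sel   (double negation)
Both reduce to (NOT vld OR en) AND NOT sel, so they are equivalent.

Yes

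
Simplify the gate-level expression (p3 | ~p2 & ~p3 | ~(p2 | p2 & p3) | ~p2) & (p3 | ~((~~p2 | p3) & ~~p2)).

p3 | ~p2

(p3 | ~p2 & ~p3 | ~(p2 | p2 & p3) | ~p2) & (p3 | ~((~~p2 | p3) & ~~p2))
= (p3 | ~p2 & ~p3 | ~(p2 | p2 & p3) | ~p2) & (p3 | ~~~p2)   — absorption
= (p3 | ~p2 & ~p3 | ~p2 | ~p2) & (p3 | ~~~p2)   — absorption
= (p3 | ~p2 | ~p2) & (p3 | ~~~p2)   — absorption
= (p3 | ~p2 | ~p2) & (p3 | ~p2)   — double negation
= p3 | ~p2   — absorption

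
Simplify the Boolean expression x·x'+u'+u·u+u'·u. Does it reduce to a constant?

1

x·x'+u'+u·u+u'·u
= u'+u·u+u'·u   (complement / identity)
= u'+u   (distribution)
= 1   (complement)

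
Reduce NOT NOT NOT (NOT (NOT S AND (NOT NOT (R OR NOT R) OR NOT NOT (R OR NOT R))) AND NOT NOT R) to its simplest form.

NOT NOT NOT (NOT (NOT S AND (NOT NOT (R OR NOT R) OR NOT NOT (R OR NOT R))) AND NOT NOT R)
= NOT NOT NOT (NOT (NOT S AND NOT NOT (R OR NOT R)) AND NOT NOT R)   (idempotence)
= NOT NOT NOT (NOT (NOT S AND (R OR NOT R)) AND NOT NOT R)   (double negation)
= NOT NOT (NOT S AND (R OR NOT R) OR NOT R)   (De Morgan)
= NOT NOT (NOT S OR NOT R)   (complement / identity)
= NOT S OR NOT R   (double negation)

NOT S OR NOT R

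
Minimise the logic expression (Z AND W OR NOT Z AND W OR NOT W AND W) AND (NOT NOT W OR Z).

(Z AND W OR NOT Z AND W OR NOT W AND W) AND (NOT NOT W OR Z)
= (Z AND W OR NOT Z AND W) AND (NOT NOT W OR Z)   (complement / identity)
= W AND (NOT NOT W OR Z)   (distribution)
= W AND (W OR Z)   (double negation)
= W   (absorption)

W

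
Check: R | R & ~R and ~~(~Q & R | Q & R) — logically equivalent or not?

Yes

E1: R | R & ~R
    = R
E2: ~~(~Q & R | Q & R)
    = ~Q & R | Q & R
    = R
Both reduce to R, so they are equivalent.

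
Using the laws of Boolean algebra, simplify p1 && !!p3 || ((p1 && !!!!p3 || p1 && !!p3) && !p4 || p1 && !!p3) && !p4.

p1 && !!p3 || ((p1 && !!!!p3 || p1 && !!p3) && !p4 || p1 && !!p3) && !p4
= p1 && !!p3 || ((p1 && !!p3 || p1 && !!p3) && !p4 || p1 && !!p3) && !p4
= p1 && !!p3 || (p1 && !!p3 && !p4 || p1 && !!p3) && !p4
= p1 && !!p3 || p1 && !!p3 && !p4
= p1 && !!p3
= p1 && p3

p1 && p3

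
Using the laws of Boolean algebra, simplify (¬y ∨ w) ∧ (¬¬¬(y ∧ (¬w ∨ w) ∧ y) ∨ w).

(¬y ∨ w) ∧ (¬¬¬(y ∧ (¬w ∨ w) ∧ y) ∨ w)
= (¬y ∨ w) ∧ (¬¬¬(y ∧ y) ∨ w)   (complement / identity)
= (¬y ∨ w) ∧ (¬¬¬y ∨ w)   (idempotence)
= (¬y ∨ w) ∧ (¬y ∨ w)   (double negation)
= ¬y ∨ w   (idempotence)

¬y ∨ w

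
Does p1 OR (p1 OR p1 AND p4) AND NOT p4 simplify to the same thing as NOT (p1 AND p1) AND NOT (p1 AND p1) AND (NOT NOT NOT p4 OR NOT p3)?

No

E1: p1 OR (p1 OR p1 AND p4) AND NOT p4
    = p1 OR p1 AND NOT p4
    = p1
E2: NOT (p1 AND p1) AND NOT (p1 AND p1) AND (NOT NOT NOT p4 OR NOT p3)
    = NOT (p1 AND p1) AND (NOT NOT NOT p4 OR NOT p3)
    = NOT p1 AND (NOT NOT NOT p4 OR NOT p3)
    = NOT p1 AND (NOT p4 OR NOT p3)
These differ: at p1=1, p3=1, p4=0, E1 = 1 but E2 = 0.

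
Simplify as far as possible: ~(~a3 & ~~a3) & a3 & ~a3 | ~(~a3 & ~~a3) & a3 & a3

a3

~(~a3 & ~~a3) & a3 & ~a3 | ~(~a3 & ~~a3) & a3 & a3
= ~(~a3 & ~~a3) & a3   [distribution]
= (a3 | ~a3) & a3   [De Morgan]
= a3   [complement / identity]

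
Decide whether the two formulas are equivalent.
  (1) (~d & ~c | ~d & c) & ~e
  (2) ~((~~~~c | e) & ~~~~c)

No

E1: (~d & ~c | ~d & c) & ~e
    = ~d & ~e   (distribution)
E2: ~((~~~~c | e) & ~~~~c)
    = ~~~~~c   (absorption)
    = ~~~c   (double negation)
    = ~c   (double negation)
These differ: at c=0, d=0, e=1, E1 = 0 but E2 = 1.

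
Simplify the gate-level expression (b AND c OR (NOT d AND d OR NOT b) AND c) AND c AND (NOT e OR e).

(b AND c OR (NOT d AND d OR NOT b) AND c) AND c AND (NOT e OR e)
= (b AND c OR NOT b AND c) AND c AND (NOT e OR e)
= c AND c AND (NOT e OR e)
= c AND (NOT e OR e)
= c

c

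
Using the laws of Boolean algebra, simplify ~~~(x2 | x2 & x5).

~x2

~~~(x2 | x2 & x5)
= ~(x2 | x2 & x5)   (double negation)
= ~x2   (absorption)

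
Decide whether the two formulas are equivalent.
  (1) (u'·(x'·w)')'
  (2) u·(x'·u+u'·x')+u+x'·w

Yes

E1: (u'·(x'·w)')'
    = u+x'·w   [De Morgan]
E2: u·(x'·u+u'·x')+u+x'·w
    = u·x'+u+x'·w   [distribution]
    = u+x'·w   [absorption]
Both reduce to u+x'·w, so they are equivalent.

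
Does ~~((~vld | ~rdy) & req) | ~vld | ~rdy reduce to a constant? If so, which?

no

~~((~vld | ~rdy) & req) | ~vld | ~rdy
= (~vld | ~rdy) & req | ~vld | ~rdy   — double negation
= ~vld | ~rdy   — absorption
This depends on rdy, vld, so it is not a constant.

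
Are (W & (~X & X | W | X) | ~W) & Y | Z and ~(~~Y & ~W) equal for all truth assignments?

No

E1: (W & (~X & X | W | X) | ~W) & Y | Z
    = (W & (W | X) | ~W) & Y | Z   (complement / identity)
    = (W | ~W) & Y | Z   (absorption)
    = Y | Z   (complement / identity)
E2: ~(~~Y & ~W)
    = ~Y | W   (De Morgan)
These differ: at W=0, X=0, Y=0, Z=0, E1 = 0 but E2 = 1.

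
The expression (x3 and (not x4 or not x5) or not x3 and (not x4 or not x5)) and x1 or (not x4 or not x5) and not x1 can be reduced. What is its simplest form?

(x3 and (not x4 or not x5) or not x3 and (not x4 or not x5)) and x1 or (not x4 or not x5) and not x1
= (not x4 or not x5) and x1 or (not x4 or not x5) and not x1   [distribution]
= not x4 or not x5   [distribution]

not x4 or not x5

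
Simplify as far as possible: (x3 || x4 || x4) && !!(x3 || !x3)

x3 || x4

(x3 || x4 || x4) && !!(x3 || !x3)
= (x3 || x4 || x4) && (x3 || !x3)
= x3 || x4 || x4
= x3 || x4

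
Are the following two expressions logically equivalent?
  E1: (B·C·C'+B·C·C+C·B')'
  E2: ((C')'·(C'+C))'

E1: (B·C·C'+B·C·C+C·B')'
    = (B·C+C·B')'   — distribution
    = C'   — distribution
E2: ((C')'·(C'+C))'
    = ((C')')'   — complement / identity
    = C'   — double negation
Both reduce to C', so they are equivalent.

Yes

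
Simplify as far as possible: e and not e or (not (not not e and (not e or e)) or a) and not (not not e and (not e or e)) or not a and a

e and not e or (not (not not e and (not e or e)) or a) and not (not not e and (not e or e)) or not a and a
= (not (not not e and (not e or e)) or a) and not (not not e and (not e or e)) or not a and a
= (not (not not e and (not e or e)) or a) and not (not not e and (not e or e))
= not (not not e and (not e or e))
= not not not e
= not e

not e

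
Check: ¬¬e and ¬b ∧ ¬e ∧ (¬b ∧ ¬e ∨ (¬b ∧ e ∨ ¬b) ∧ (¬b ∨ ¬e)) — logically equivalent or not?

E1: ¬¬e
    = e
E2: ¬b ∧ ¬e ∧ (¬b ∧ ¬e ∨ (¬b ∧ e ∨ ¬b) ∧ (¬b ∨ ¬e))
    = ¬b ∧ ¬e ∧ (¬b ∧ ¬e ∨ ¬b ∧ (¬b ∨ ¬e))
    = ¬b ∧ ¬e ∧ (¬b ∧ ¬e ∨ ¬b)
    = ¬b ∧ ¬e
These differ: at b=0, e=1, E1 = 1 but E2 = 0.

No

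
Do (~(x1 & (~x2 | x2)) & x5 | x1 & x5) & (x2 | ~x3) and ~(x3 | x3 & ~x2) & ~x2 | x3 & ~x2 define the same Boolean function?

No

E1: (~(x1 & (~x2 | x2)) & x5 | x1 & x5) & (x2 | ~x3)
    = (~x1 & x5 | x1 & x5) & (x2 | ~x3)   [complement / identity]
    = x5 & (x2 | ~x3)   [distribution]
E2: ~(x3 | x3 & ~x2) & ~x2 | x3 & ~x2
    = ~x3 & ~x2 | x3 & ~x2   [absorption]
    = ~x2   [distribution]
These differ: at x1=0, x2=0, x3=0, x5=0, E1 = 0 but E2 = 1.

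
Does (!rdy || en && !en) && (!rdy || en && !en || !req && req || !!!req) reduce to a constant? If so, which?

(!rdy || en && !en) && (!rdy || en && !en || !req && req || !!!req)
= (!rdy || en && !en) && (!rdy || en && !en || !!!req)
= (!rdy || en && !en) && (!rdy || en && !en || !req)
= !rdy || en && !en
= !rdy
This depends on rdy, so it is not a constant.

no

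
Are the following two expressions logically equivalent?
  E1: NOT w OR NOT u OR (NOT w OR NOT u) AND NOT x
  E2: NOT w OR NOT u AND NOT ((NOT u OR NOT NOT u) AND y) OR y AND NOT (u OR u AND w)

Yes

E1: NOT w OR NOT u OR (NOT w OR NOT u) AND NOT x
    = NOT w OR NOT u   (absorption)
E2: NOT w OR NOT u AND NOT ((NOT u OR NOT NOT u) AND y) OR y AND NOT (u OR u AND w)
    = NOT w OR NOT u AND NOT ((NOT u OR u) AND y) OR y AND NOT (u OR u AND w)   (double negation)
    = NOT w OR NOT u AND NOT y OR y AND NOT (u OR u AND w)   (complement / identity)
    = NOT w OR NOT u AND NOT y OR y AND NOT u   (absorption)
    = NOT w OR NOT u   (distribution)
Both reduce to NOT w OR NOT u, so they are equivalent.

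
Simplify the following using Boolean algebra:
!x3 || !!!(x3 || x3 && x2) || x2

!x3 || x2

!x3 || !!!(x3 || x3 && x2) || x2
= !x3 || !!!x3 || x2
= !x3 || !x3 || x2
= !x3 || x2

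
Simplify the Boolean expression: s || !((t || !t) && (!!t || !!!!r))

s || !((t || !t) && (!!t || !!!!r))
= s || !((t || !t) && (!!t || !!r))
= s || !(!!t || !!r)
= s || !t && !r

s || !t && !r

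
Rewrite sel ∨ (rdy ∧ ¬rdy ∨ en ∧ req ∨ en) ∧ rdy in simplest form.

sel ∨ (rdy ∧ ¬rdy ∨ en ∧ req ∨ en) ∧ rdy
= sel ∨ (en ∧ req ∨ en) ∧ rdy   — complement / identity
= sel ∨ en ∧ rdy   — absorption

sel ∨ en ∧ rdy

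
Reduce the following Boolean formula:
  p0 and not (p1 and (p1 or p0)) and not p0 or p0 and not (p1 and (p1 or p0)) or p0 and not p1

p0 and not (p1 and (p1 or p0)) and not p0 or p0 and not (p1 and (p1 or p0)) or p0 and not p1
= p0 and not (p1 and (p1 or p0)) or p0 and not p1   [absorption]
= p0 and not p1 or p0 and not p1   [absorption]
= p0 and not p1   [idempotence]

p0 and not p1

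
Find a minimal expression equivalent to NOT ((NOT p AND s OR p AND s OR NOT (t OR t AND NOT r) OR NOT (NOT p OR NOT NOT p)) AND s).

NOT s

NOT ((NOT p AND s OR p AND s OR NOT (t OR t AND NOT r) OR NOT (NOT p OR NOT NOT p)) AND s)
= NOT ((s OR NOT (t OR t AND NOT r) OR NOT (NOT p OR NOT NOT p)) AND s)
= NOT ((s OR NOT t OR NOT (NOT p OR NOT NOT p)) AND s)
= NOT ((s OR NOT t OR p AND NOT p) AND s)
= NOT ((s OR NOT t) AND s)
= NOT s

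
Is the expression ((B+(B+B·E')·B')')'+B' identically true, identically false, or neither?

identically true

((B+(B+B·E')·B')')'+B'
= ((B+B·B')')'+B'   [absorption]
= B+B·B'+B'   [double negation]
= B+B'   [complement / identity]
= 1   [complement]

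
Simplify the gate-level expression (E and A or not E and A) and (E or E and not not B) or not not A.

(E and A or not E and A) and (E or E and not not B) or not not A
= (E and A or not E and A) and (E or E and B) or not not A
= A and (E or E and B) or not not A
= A and (E or E and B) or A
= A and E or A
= A

A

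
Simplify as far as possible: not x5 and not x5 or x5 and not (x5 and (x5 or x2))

not x5 and not x5 or x5 and not (x5 and (x5 or x2))
= not x5 and not x5 or x5 and not x5   (absorption)
= not x5   (distribution)

not x5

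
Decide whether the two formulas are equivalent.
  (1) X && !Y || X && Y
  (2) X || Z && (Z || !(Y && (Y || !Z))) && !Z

Yes

E1: X && !Y || X && Y
    = X   [distribution]
E2: X || Z && (Z || !(Y && (Y || !Z))) && !Z
    = X || Z && (Z || !Y) && !Z   [absorption]
    = X || Z && !Z   [absorption]
    = X   [complement / identity]
Both reduce to X, so they are equivalent.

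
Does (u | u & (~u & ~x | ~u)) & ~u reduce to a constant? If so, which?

(u | u & (~u & ~x | ~u)) & ~u
= (u | u & ~u) & ~u   (absorption)
= u & ~u   (complement / identity)
= 0   (complement)

yes, False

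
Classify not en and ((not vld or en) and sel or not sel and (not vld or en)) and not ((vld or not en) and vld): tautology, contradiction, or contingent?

not en and ((not vld or en) and sel or not sel and (not vld or en)) and not ((vld or not en) and vld)
= not en and (not vld or en) and not ((vld or not en) and vld)
= not en and (not vld or en) and not vld
= not en and not vld
This depends on en, vld, so it is not a constant.

contingent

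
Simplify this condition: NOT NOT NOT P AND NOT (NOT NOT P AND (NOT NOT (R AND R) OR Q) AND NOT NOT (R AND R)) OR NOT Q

NOT NOT NOT P AND NOT (NOT NOT P AND (NOT NOT (R AND R) OR Q) AND NOT NOT (R AND R)) OR NOT Q
= NOT P AND NOT (NOT NOT P AND (NOT NOT (R AND R) OR Q) AND NOT NOT (R AND R)) OR NOT Q   (double negation)
= NOT P AND NOT (NOT NOT P AND NOT NOT (R AND R)) OR NOT Q   (absorption)
= NOT P AND (NOT P OR NOT (R AND R)) OR NOT Q   (De Morgan)
= NOT P AND (NOT P OR NOT R) OR NOT Q   (idempotence)
= NOT P OR NOT Q   (absorption)

NOT P OR NOT Q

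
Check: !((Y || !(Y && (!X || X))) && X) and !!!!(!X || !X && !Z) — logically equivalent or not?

Yes

E1: !((Y || !(Y && (!X || X))) && X)
    = !((Y || !Y) && X)
    = !X
E2: !!!!(!X || !X && !Z)
    = !!(!X || !X && !Z)
    = !!!X
    = !X
Both reduce to !X, so they are equivalent.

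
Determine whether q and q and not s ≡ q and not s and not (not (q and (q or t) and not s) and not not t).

E1: q and q and not s
    = q and not s   [idempotence]
E2: q and not s and not (not (q and (q or t) and not s) and not not t)
    = q and not s and (q and (q or t) and not s or not t)   [De Morgan]
    = q and not s and (q and not s or not t)   [absorption]
    = q and not s   [absorption]
Both reduce to q and not s, so they are equivalent.

Yes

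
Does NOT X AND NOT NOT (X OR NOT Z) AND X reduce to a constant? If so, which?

yes, False

NOT X AND NOT NOT (X OR NOT Z) AND X
= NOT X AND (X OR NOT Z) AND X   (double negation)
= NOT X AND X   (absorption)
= FALSE   (complement)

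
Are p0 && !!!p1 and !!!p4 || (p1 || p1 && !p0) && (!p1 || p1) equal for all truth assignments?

No

E1: p0 && !!!p1
    = p0 && !p1
E2: !!!p4 || (p1 || p1 && !p0) && (!p1 || p1)
    = !p4 || (p1 || p1 && !p0) && (!p1 || p1)
    = !p4 || p1 && (!p1 || p1)
    = !p4 || p1
These differ: at p0=0, p1=1, p4=0, E1 = 0 but E2 = 1.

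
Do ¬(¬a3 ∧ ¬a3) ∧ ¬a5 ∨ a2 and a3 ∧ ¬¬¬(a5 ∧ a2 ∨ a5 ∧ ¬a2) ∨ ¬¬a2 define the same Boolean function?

Yes

E1: ¬(¬a3 ∧ ¬a3) ∧ ¬a5 ∨ a2
    = (a3 ∨ a3) ∧ ¬a5 ∨ a2
    = a3 ∧ ¬a5 ∨ a2
E2: a3 ∧ ¬¬¬(a5 ∧ a2 ∨ a5 ∧ ¬a2) ∨ ¬¬a2
    = a3 ∧ ¬¬¬a5 ∨ ¬¬a2
    = a3 ∧ ¬a5 ∨ ¬¬a2
    = a3 ∧ ¬a5 ∨ a2
Both reduce to a3 ∧ ¬a5 ∨ a2, so they are equivalent.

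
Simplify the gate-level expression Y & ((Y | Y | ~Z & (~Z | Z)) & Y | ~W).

Y & ((Y | Y | ~Z & (~Z | Z)) & Y | ~W)
= Y & ((Y | Y | ~Z) & Y | ~W)
= Y & ((Y | ~Z) & Y | ~W)
= Y & (Y | ~W)
= Y

Y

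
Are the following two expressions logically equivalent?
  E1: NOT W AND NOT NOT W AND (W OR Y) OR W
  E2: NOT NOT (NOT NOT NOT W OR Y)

No

E1: NOT W AND NOT NOT W AND (W OR Y) OR W
    = NOT W AND W AND (W OR Y) OR W
    = NOT W AND W OR W
    = W
E2: NOT NOT (NOT NOT NOT W OR Y)
    = NOT NOT NOT W OR Y
    = NOT W OR Y
These differ: at W=0, Y=0, E1 = 0 but E2 = 1.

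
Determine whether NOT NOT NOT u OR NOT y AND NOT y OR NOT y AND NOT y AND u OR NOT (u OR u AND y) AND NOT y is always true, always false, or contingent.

contingent

NOT NOT NOT u OR NOT y AND NOT y OR NOT y AND NOT y AND u OR NOT (u OR u AND y) AND NOT y
= NOT NOT NOT u OR NOT y AND NOT y OR NOT (u OR u AND y) AND NOT y   (absorption)
= NOT NOT NOT u OR NOT y AND NOT y OR NOT u AND NOT y   (absorption)
= NOT NOT NOT u OR NOT y AND (NOT y OR NOT u)   (distribution)
= NOT NOT NOT u OR NOT y   (absorption)
= NOT u OR NOT y   (double negation)
This depends on u, y, so it is not a constant.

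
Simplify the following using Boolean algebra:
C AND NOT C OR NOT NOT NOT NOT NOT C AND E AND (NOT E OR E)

NOT C AND E

C AND NOT C OR NOT NOT NOT NOT NOT C AND E AND (NOT E OR E)
= C AND NOT C OR NOT NOT NOT NOT NOT C AND E   [complement / identity]
= C AND NOT C OR NOT NOT NOT C AND E   [double negation]
= NOT NOT NOT C AND E   [complement / identity]
= NOT C AND E   [double negation]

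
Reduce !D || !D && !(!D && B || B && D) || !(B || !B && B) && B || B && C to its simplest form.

!D || !D && !(!D && B || B && D) || !(B || !B && B) && B || B && C
= !D || !D && !(!D && B || B && D) || !B && B || B && C   (complement / identity)
= !D || !D && !B || !B && B || B && C   (distribution)
= !D || !D && !B || B && C   (complement / identity)
= !D || B && C   (absorption)

!D || B && C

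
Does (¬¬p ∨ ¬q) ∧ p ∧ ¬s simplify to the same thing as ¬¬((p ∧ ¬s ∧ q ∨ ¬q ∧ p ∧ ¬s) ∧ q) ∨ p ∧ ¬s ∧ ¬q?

E1: (¬¬p ∨ ¬q) ∧ p ∧ ¬s
    = (p ∨ ¬q) ∧ p ∧ ¬s   [double negation]
    = p ∧ ¬s   [absorption]
E2: ¬¬((p ∧ ¬s ∧ q ∨ ¬q ∧ p ∧ ¬s) ∧ q) ∨ p ∧ ¬s ∧ ¬q
    = (p ∧ ¬s ∧ q ∨ ¬q ∧ p ∧ ¬s) ∧ q ∨ p ∧ ¬s ∧ ¬q   [double negation]
    = p ∧ ¬s ∧ q ∨ p ∧ ¬s ∧ ¬q   [distribution]
    = p ∧ ¬s   [distribution]
Both reduce to p ∧ ¬s, so they are equivalent.

Yes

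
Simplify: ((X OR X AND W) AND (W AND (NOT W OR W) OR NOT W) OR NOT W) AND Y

((X OR X AND W) AND (W AND (NOT W OR W) OR NOT W) OR NOT W) AND Y
= (X AND (W AND (NOT W OR W) OR NOT W) OR NOT W) AND Y   — absorption
= (X AND (W OR NOT W) OR NOT W) AND Y   — complement / identity
= (X OR NOT W) AND Y   — complement / identity

(X OR NOT W) AND Y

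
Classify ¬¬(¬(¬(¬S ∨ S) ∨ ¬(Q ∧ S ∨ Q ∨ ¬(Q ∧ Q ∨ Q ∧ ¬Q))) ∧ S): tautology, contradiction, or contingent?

¬¬(¬(¬(¬S ∨ S) ∨ ¬(Q ∧ S ∨ Q ∨ ¬(Q ∧ Q ∨ Q ∧ ¬Q))) ∧ S)
= ¬¬((¬S ∨ S) ∧ (Q ∧ S ∨ Q ∨ ¬(Q ∧ Q ∨ Q ∧ ¬Q)) ∧ S)   — De Morgan
= ¬¬((¬S ∨ S) ∧ (Q ∧ S ∨ Q ∨ ¬Q) ∧ S)   — distribution
= ¬¬((¬S ∨ S) ∧ (Q ∨ ¬Q) ∧ S)   — absorption
= ¬¬((Q ∨ ¬Q) ∧ S)   — complement / identity
= (Q ∨ ¬Q) ∧ S   — double negation
= S   — complement / identity
This depends on S, so it is not a constant.

contingent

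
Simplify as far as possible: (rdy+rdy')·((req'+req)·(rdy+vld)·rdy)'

(rdy+rdy')·((req'+req)·(rdy+vld)·rdy)'
= (rdy+rdy')·((rdy+vld)·rdy)'   — complement / identity
= ((rdy+vld)·rdy)'   — complement / identity
= rdy'   — absorption

rdy'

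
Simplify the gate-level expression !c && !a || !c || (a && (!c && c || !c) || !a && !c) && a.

!c && !a || !c || (a && (!c && c || !c) || !a && !c) && a
= !c && !a || !c || (a && !c || !a && !c) && a   [complement / identity]
= !c || (a && !c || !a && !c) && a   [absorption]
= !c || !c && a   [distribution]
= !c   [absorption]

!c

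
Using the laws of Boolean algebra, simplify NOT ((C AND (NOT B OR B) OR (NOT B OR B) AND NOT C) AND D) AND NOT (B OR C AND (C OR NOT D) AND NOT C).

NOT ((C AND (NOT B OR B) OR (NOT B OR B) AND NOT C) AND D) AND NOT (B OR C AND (C OR NOT D) AND NOT C)
= NOT ((C AND (NOT B OR B) OR (NOT B OR B) AND NOT C) AND D) AND NOT (B OR C AND NOT C)
= NOT ((NOT B OR B) AND D) AND NOT (B OR C AND NOT C)
= NOT D AND NOT (B OR C AND NOT C)
= NOT D AND NOT B

NOT D AND NOT B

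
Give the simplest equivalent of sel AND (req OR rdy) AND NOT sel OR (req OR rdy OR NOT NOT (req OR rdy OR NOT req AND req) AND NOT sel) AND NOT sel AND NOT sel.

(req OR rdy) AND NOT sel

sel AND (req OR rdy) AND NOT sel OR (req OR rdy OR NOT NOT (req OR rdy OR NOT req AND req) AND NOT sel) AND NOT sel AND NOT sel
= sel AND (req OR rdy) AND NOT sel OR (req OR rdy OR NOT NOT (req OR rdy) AND NOT sel) AND NOT sel AND NOT sel   (complement / identity)
= sel AND (req OR rdy) AND NOT sel OR (req OR rdy OR (req OR rdy) AND NOT sel) AND NOT sel AND NOT sel   (double negation)
= sel AND (req OR rdy) AND NOT sel OR (req OR rdy) AND NOT sel AND NOT sel   (absorption)
= (req OR rdy) AND NOT sel   (distribution)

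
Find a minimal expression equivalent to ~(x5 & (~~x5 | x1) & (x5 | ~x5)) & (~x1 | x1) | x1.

~(x5 & (~~x5 | x1) & (x5 | ~x5)) & (~x1 | x1) | x1
= ~(x5 & (~~x5 | x1)) & (~x1 | x1) | x1   — complement / identity
= ~(x5 & (~~x5 | x1)) | x1   — complement / identity
= ~(x5 & (x5 | x1)) | x1   — double negation
= ~x5 | x1   — absorption

~x5 | x1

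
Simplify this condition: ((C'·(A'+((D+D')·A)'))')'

C'·A'

((C'·(A'+((D+D')·A)'))')'
= ((C'·(A'+A'))')'   — complement / identity
= ((C'·A')')'   — idempotence
= C'·A'   — double negation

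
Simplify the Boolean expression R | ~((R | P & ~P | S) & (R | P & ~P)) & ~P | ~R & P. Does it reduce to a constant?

R | ~((R | P & ~P | S) & (R | P & ~P)) & ~P | ~R & P
= R | ~(R | P & ~P) & ~P | ~R & P   — absorption
= R | ~R & ~P | ~R & P   — complement / identity
= R | ~R   — distribution
= 1   — complement

1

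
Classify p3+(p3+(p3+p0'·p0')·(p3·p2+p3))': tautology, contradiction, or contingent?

tautology

p3+(p3+(p3+p0'·p0')·(p3·p2+p3))'
= p3+(p3+(p3+p0'·p0')·p3)'   — absorption
= p3+(p3+(p3+p0')·p3)'   — idempotence
= p3+(p3+p3)'   — absorption
= p3+p3'   — idempotence
= 1   — complement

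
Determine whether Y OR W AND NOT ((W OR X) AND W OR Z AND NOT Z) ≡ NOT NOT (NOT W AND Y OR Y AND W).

E1: Y OR W AND NOT ((W OR X) AND W OR Z AND NOT Z)
    = Y OR W AND NOT (W OR Z AND NOT Z)   (absorption)
    = Y OR W AND NOT W   (complement / identity)
    = Y   (complement / identity)
E2: NOT NOT (NOT W AND Y OR Y AND W)
    = NOT NOT Y   (distribution)
    = Y   (double negation)
Both reduce to Y, so they are equivalent.

Yes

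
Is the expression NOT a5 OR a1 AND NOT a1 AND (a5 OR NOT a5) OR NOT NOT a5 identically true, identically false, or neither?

identically true

NOT a5 OR a1 AND NOT a1 AND (a5 OR NOT a5) OR NOT NOT a5
= NOT a5 OR a1 AND NOT a1 OR NOT NOT a5
= NOT a5 OR NOT NOT a5
= NOT a5 OR a5
= TRUE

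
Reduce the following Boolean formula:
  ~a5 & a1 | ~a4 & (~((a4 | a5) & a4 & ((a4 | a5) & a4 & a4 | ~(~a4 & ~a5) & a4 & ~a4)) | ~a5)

~a5 & a1 | ~a4 & (~((a4 | a5) & a4 & ((a4 | a5) & a4 & a4 | ~(~a4 & ~a5) & a4 & ~a4)) | ~a5)
= ~a5 & a1 | ~a4 & (~((a4 | a5) & a4 & ((a4 | a5) & a4 & a4 | (a4 | a5) & a4 & ~a4)) | ~a5)
= ~a5 & a1 | ~a4 & (~((a4 | a5) & a4 & (a4 | a5) & a4) | ~a5)
= ~a5 & a1 | ~a4 & (~((a4 | a5) & a4) | ~a5)
= ~a5 & a1 | ~a4 & (~a4 | ~a5)
= ~a5 & a1 | ~a4

~a5 & a1 | ~a4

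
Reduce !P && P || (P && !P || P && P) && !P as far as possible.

false

!P && P || (P && !P || P && P) && !P
= (P && !P || P && P) && !P   [complement / identity]
= P && !P   [distribution]
= false   [complement]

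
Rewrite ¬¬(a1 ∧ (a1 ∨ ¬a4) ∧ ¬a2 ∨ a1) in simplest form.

a1

¬¬(a1 ∧ (a1 ∨ ¬a4) ∧ ¬a2 ∨ a1)
= ¬¬(a1 ∧ ¬a2 ∨ a1)   [absorption]
= ¬¬a1   [absorption]
= a1   [double negation]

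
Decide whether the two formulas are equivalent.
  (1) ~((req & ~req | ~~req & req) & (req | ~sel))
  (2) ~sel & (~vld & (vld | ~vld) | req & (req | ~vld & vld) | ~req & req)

No

E1: ~((req & ~req | ~~req & req) & (req | ~sel))
    = ~((req & ~req | req & req) & (req | ~sel))
    = ~(req & (req | ~sel))
    = ~req
E2: ~sel & (~vld & (vld | ~vld) | req & (req | ~vld & vld) | ~req & req)
    = ~sel & (~vld & (vld | ~vld) | req & req | ~req & req)
    = ~sel & (~vld & (vld | ~vld) | req)
    = ~sel & (~vld | req)
These differ: at req=1, sel=0, vld=1, E1 = 0 but E2 = 1.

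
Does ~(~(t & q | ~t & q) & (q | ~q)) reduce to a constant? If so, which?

~(~(t & q | ~t & q) & (q | ~q))
= ~(~q & (q | ~q))
= ~~q
= q
This depends on q, so it is not a constant.

no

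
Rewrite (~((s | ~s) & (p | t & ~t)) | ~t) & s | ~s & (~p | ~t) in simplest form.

~p | ~t

(~((s | ~s) & (p | t & ~t)) | ~t) & s | ~s & (~p | ~t)
= (~((s | ~s) & p) | ~t) & s | ~s & (~p | ~t)
= (~p | ~t) & s | ~s & (~p | ~t)
= ~p | ~t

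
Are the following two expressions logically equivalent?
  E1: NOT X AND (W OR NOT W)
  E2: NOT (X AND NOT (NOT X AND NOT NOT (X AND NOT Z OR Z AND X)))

Yes

E1: NOT X AND (W OR NOT W)
    = NOT X
E2: NOT (X AND NOT (NOT X AND NOT NOT (X AND NOT Z OR Z AND X)))
    = NOT (X AND (X OR NOT (X AND NOT Z OR Z AND X)))
    = NOT (X AND (X OR NOT X))
    = NOT X
Both reduce to NOT X, so they are equivalent.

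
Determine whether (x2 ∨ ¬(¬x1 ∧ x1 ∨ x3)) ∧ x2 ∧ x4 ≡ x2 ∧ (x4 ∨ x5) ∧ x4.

Yes

E1: (x2 ∨ ¬(¬x1 ∧ x1 ∨ x3)) ∧ x2 ∧ x4
    = (x2 ∨ ¬x3) ∧ x2 ∧ x4   — complement / identity
    = x2 ∧ x4   — absorption
E2: x2 ∧ (x4 ∨ x5) ∧ x4
    = x2 ∧ x4   — absorption
Both reduce to x2 ∧ x4, so they are equivalent.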